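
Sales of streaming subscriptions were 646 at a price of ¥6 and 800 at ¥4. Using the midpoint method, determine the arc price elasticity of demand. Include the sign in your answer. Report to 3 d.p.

ΔQ = 800 − 646 = 154; ΔP = 4 − 6 = -2.
Midpoints: P̄ = 5.00, Q̄ = 723.0.
ε = (ΔQ/ΔP)(P̄/Q̄) = (154/-2)(5.00/723.0).

-0.533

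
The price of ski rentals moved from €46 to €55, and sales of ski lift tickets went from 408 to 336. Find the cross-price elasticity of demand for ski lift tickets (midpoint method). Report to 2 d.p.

-1.09

ΔQ_x = 336 − 408 = -72; ΔP_y = 55 − 46 = 9.
Midpoints: P̄_y = 50.50, Q̄_x = 372.0.
ε_xy = (ΔQ_x/ΔP_y)(P̄_y/Q̄_x) = (-72/9)(50.50/372.0).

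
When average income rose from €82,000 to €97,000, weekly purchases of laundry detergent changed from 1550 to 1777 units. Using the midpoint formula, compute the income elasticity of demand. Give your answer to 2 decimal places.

0.81

ΔQ = 227, ΔI = 15000. Midpoints: Ī = 89,500, Q̄ = 1663.5.
ε_I = (ΔQ/ΔI)(Ī/Q̄) = (227/15000)(89500/1663.5).
ε_I > 0, so the good is normal.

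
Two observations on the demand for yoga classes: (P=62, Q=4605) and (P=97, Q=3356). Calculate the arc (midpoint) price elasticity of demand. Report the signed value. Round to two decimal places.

-0.71

ΔQ = 3356 − 4605 = -1249; ΔP = 97 − 62 = 35.
Midpoints: P̄ = 79.50, Q̄ = 3980.5.
ε = (ΔQ/ΔP)(P̄/Q̄) = (-1249/35)(79.50/3980.5).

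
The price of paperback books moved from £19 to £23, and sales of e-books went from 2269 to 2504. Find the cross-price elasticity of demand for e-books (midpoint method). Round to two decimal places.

0.52

ΔQ_x = 2504 − 2269 = 235; ΔP_y = 23 − 19 = 4.
Midpoints: P̄_y = 21.00, Q̄_x = 2386.5.
ε_xy = (ΔQ_x/ΔP_y)(P̄_y/Q̄_x) = (235/4)(21.00/2386.5).
ε_xy > 0, so the goods are substitutes.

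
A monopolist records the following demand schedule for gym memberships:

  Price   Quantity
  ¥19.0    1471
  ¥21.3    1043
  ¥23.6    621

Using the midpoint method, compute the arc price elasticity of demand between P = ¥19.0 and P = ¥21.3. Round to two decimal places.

-2.98

At P = 19.0, Q = 1471; at P = 21.3, Q = 1043.
ΔQ = -428, ΔP = 2.3. Midpoints: P̄ = 20.15, Q̄ = 1257.0.
ε = (ΔQ/ΔP)(P̄/Q̄) = (-428/2.3)(20.15/1257.0).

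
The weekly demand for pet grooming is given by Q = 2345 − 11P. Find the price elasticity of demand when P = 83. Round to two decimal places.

At P = 83, Q = 1432.
dQ/dP = −11.
ε = (dQ/dP)(P/Q) = (-11)(83/1432).

-0.64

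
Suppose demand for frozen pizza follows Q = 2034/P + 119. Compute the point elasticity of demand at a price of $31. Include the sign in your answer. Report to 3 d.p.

At P = 31, Q = 184.613.
dQ/dP = −2034/P² = -2.117.
ε = (dQ/dP)(P/Q) = (-2.117)(31/184.613).

-0.355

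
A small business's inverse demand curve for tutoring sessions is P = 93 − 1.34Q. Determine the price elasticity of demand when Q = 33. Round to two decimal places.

At Q = 33, P = 93 − 1.34(33) = 48.78.
dP/dQ = −1.34, so dQ/dP = 1/(−1.34) = -0.746.
ε = (dQ/dP)(P/Q) = (-0.746)(48.78/33).

-1.10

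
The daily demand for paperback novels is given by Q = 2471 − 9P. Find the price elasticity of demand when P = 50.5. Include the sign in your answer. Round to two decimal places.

-0.23

At P = 50.5, Q = 2016.500.
dQ/dP = −9.
ε = (dQ/dP)(P/Q) = (-9)(50.5/2016.500).
|ε| < 1, so demand is inelastic at this price.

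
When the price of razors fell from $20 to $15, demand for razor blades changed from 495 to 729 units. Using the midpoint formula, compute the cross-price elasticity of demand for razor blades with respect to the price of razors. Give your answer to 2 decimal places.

-1.34

ΔQ_x = 729 − 495 = 234; ΔP_y = 15 − 20 = -5.
Midpoints: P̄_y = 17.50, Q̄_x = 612.0.
ε_xy = (ΔQ_x/ΔP_y)(P̄_y/Q̄_x) = (234/-5)(17.50/612.0).
ε_xy < 0, so the goods are complements.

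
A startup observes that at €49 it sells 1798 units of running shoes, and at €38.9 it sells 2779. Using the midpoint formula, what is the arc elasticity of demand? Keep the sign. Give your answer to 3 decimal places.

ΔQ = 2779 − 1798 = 981; ΔP = 38.9 − 49 = -10.1.
Midpoints: P̄ = 43.95, Q̄ = 2288.5.
ε = (ΔQ/ΔP)(P̄/Q̄) = (981/-10.1)(43.95/2288.5).

-1.865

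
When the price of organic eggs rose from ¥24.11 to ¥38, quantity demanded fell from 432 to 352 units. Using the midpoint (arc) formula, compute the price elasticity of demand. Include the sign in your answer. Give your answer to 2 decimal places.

ΔQ = 352 − 432 = -80; ΔP = 38 − 24.11 = 13.89.
Midpoints: P̄ = 31.05, Q̄ = 392.0.
ε = (ΔQ/ΔP)(P̄/Q̄) = (-80/13.89)(31.05/392.0).

-0.46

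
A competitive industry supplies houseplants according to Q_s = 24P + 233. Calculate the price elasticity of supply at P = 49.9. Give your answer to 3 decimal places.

0.837

At P = 49.9, Q_s = 1430.60.
dQ_s/dP = 24.
ε_s = (dQ_s/dP)(P/Q_s) = (24)(49.9/1430.60).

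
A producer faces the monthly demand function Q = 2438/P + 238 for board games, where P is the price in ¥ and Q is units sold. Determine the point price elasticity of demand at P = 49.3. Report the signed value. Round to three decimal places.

-0.172

At P = 49.3, Q = 287.452.
dQ/dP = −2438/P² = -1.003.
ε = (dQ/dP)(P/Q) = (-1.003)(49.3/287.452).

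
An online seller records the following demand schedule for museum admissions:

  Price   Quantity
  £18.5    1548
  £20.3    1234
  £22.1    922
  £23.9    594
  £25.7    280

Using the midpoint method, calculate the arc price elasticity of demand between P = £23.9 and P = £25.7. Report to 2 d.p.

At P = 23.9, Q = 594; at P = 25.7, Q = 280.
ΔQ = -314, ΔP = 1.8. Midpoints: P̄ = 24.80, Q̄ = 437.0.
ε = (ΔQ/ΔP)(P̄/Q̄) = (-314/1.8)(24.80/437.0).

-9.90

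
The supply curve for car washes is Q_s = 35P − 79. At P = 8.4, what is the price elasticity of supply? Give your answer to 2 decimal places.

At P = 8.4, Q_s = 215.
dQ_s/dP = 35.
ε_s = (dQ_s/dP)(P/Q_s) = (35)(8.4/215).

1.37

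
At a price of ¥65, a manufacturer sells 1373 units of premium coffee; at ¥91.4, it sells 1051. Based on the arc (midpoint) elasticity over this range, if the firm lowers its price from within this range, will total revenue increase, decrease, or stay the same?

decrease

Arc ε = (-322/26.4)(78.20/1212.0) ≈ -0.787.
|ε| = 0.79 < 1, so demand is inelastic. A price cut therefore reduces total revenue.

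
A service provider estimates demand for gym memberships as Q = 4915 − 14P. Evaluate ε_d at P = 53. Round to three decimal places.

At P = 53, Q = 4173.
dQ/dP = −14.
ε = (dQ/dP)(P/Q) = (-14)(53/4173).
|ε| < 1, so demand is inelastic at this price.

-0.178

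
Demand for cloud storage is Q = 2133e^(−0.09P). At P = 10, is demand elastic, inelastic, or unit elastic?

inelastic

Q = 867.213, dQ/dP = -78.049.
ε = (dQ/dP)(P/Q) ≈ -0.900.
|ε| = 0.90 < 1.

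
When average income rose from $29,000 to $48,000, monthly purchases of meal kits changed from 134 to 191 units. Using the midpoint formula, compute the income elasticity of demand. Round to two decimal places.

0.71

ΔQ = 57, ΔI = 19000. Midpoints: Ī = 38,500, Q̄ = 162.5.
ε_I = (ΔQ/ΔI)(Ī/Q̄) = (57/19000)(38500/162.5).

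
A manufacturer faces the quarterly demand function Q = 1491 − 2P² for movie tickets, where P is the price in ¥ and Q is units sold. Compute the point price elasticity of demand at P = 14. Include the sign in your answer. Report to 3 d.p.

-0.713

At P = 14, Q = 1099.
dQ/dP = −4P = -56.
ε = (dQ/dP)(P/Q) = (-56)(14/1099).
|ε| < 1, so demand is inelastic at this price.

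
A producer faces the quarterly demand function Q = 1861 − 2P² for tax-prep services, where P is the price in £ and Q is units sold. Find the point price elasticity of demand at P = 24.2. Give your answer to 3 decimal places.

At P = 24.2, Q = 689.720.
dQ/dP = −4P = -96.800.
ε = (dQ/dP)(P/Q) = (-96.800)(24.2/689.720).

-3.396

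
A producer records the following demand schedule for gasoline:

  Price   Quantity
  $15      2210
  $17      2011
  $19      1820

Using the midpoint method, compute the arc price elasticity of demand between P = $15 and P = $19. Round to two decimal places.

-0.82

At P = 15, Q = 2210; at P = 19, Q = 1820.
ΔQ = -390, ΔP = 4. Midpoints: P̄ = 17.00, Q̄ = 2015.0.
ε = (ΔQ/ΔP)(P̄/Q̄) = (-390/4)(17.00/2015.0).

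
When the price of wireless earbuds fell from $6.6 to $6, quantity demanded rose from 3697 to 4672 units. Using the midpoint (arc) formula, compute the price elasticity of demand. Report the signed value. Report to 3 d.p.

ΔQ = 4672 − 3697 = 975; ΔP = 6 − 6.6 = -0.6.
Midpoints: P̄ = 6.30, Q̄ = 4184.5.
ε = (ΔQ/ΔP)(P̄/Q̄) = (975/-0.6)(6.30/4184.5).

-2.447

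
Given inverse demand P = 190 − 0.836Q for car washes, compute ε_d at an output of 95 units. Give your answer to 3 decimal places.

-1.392

At Q = 95, P = 190 − 0.836(95) = 110.58.
dP/dQ = −0.836, so dQ/dP = 1/(−0.836) = -1.196.
ε = (dQ/dP)(P/Q) = (-1.196)(110.58/95).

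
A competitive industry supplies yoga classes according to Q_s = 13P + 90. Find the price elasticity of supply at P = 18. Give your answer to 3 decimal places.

0.722

At P = 18, Q_s = 324.
dQ_s/dP = 13.
ε_s = (dQ_s/dP)(P/Q_s) = (13)(18/324).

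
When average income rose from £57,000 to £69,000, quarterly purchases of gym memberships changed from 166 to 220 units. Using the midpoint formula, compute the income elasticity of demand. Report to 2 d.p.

ΔQ = 54, ΔI = 12000. Midpoints: Ī = 63,000, Q̄ = 193.0.
ε_I = (ΔQ/ΔI)(Ī/Q̄) = (54/12000)(63000/193.0).
ε_I > 0, so the good is normal.

1.47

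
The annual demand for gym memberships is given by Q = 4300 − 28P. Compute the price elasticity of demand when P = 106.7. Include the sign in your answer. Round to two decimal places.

-2.28

At P = 106.7, Q = 1312.400.
dQ/dP = −28.
ε = (dQ/dP)(P/Q) = (-28)(106.7/1312.400).
|ε| > 1, so demand is elastic at this price.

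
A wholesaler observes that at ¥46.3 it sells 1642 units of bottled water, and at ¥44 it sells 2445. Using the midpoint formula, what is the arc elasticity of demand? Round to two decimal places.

-7.71

ΔQ = 2445 − 1642 = 803; ΔP = 44 − 46.3 = -2.3.
Midpoints: P̄ = 45.15, Q̄ = 2043.5.
ε = (ΔQ/ΔP)(P̄/Q̄) = (803/-2.3)(45.15/2043.5).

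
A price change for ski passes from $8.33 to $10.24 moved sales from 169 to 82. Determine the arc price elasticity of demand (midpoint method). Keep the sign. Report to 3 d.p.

ΔQ = 82 − 169 = -87; ΔP = 10.24 − 8.33 = 1.91.
Midpoints: P̄ = 9.29, Q̄ = 125.5.
ε = (ΔQ/ΔP)(P̄/Q̄) = (-87/1.91)(9.29/125.5).

-3.370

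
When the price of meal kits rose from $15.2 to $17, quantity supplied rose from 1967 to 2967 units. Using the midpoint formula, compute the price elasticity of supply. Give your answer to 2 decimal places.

ΔQ = 2967 − 1967 = 1000; ΔP = 17 − 15.2 = 1.8.
Midpoints: P̄ = 16.10, Q̄ = 2467.0.
ε_s = (ΔQ/ΔP)(P̄/Q̄) = (1000/1.8)(16.10/2467.0).

3.63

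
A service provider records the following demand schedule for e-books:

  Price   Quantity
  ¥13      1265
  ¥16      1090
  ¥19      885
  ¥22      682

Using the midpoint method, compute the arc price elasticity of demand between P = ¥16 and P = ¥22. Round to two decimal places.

At P = 16, Q = 1090; at P = 22, Q = 682.
ΔQ = -408, ΔP = 6. Midpoints: P̄ = 19.00, Q̄ = 886.0.
ε = (ΔQ/ΔP)(P̄/Q̄) = (-408/6)(19.00/886.0).

-1.46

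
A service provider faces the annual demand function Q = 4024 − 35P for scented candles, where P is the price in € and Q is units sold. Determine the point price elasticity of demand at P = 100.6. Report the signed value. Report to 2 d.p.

At P = 100.6, Q = 503.
dQ/dP = −35.
ε = (dQ/dP)(P/Q) = (-35)(100.6/503).

-7.00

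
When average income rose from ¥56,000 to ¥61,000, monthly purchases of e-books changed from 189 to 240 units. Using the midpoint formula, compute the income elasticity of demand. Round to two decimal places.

2.78

ΔQ = 51, ΔI = 5000. Midpoints: Ī = 58,500, Q̄ = 214.5.
ε_I = (ΔQ/ΔI)(Ī/Q̄) = (51/5000)(58500/214.5).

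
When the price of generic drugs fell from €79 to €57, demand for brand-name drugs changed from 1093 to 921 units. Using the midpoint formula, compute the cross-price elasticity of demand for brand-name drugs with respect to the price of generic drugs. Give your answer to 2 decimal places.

ΔQ_x = 921 − 1093 = -172; ΔP_y = 57 − 79 = -22.
Midpoints: P̄_y = 68.00, Q̄_x = 1007.0.
ε_xy = (ΔQ_x/ΔP_y)(P̄_y/Q̄_x) = (-172/-22)(68.00/1007.0).

0.53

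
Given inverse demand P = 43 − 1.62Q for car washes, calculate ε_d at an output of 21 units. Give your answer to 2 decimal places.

At Q = 21, P = 43 − 1.62(21) = 8.98.
dP/dQ = −1.62, so dQ/dP = 1/(−1.62) = -0.617.
ε = (dQ/dP)(P/Q) = (-0.617)(8.98/21).

-0.26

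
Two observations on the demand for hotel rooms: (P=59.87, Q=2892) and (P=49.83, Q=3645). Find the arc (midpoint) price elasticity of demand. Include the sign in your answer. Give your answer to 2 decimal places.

ΔQ = 3645 − 2892 = 753; ΔP = 49.83 − 59.87 = -10.04.
Midpoints: P̄ = 54.85, Q̄ = 3268.5.
ε = (ΔQ/ΔP)(P̄/Q̄) = (753/-10.04)(54.85/3268.5).

-1.26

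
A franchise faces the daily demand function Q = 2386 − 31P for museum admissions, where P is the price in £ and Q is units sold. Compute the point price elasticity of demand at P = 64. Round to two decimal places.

-4.94

At P = 64, Q = 402.
dQ/dP = −31.
ε = (dQ/dP)(P/Q) = (-31)(64/402).
|ε| > 1, so demand is elastic at this price.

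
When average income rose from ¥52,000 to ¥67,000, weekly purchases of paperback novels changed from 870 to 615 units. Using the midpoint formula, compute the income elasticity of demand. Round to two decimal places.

ΔQ = -255, ΔI = 15000. Midpoints: Ī = 59,500, Q̄ = 742.5.
ε_I = (ΔQ/ΔI)(Ī/Q̄) = (-255/15000)(59500/742.5).
ε_I < 0, so the good is inferior.

-1.36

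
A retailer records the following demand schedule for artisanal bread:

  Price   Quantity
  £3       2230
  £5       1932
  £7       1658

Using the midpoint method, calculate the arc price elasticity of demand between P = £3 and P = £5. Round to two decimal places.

At P = 3, Q = 2230; at P = 5, Q = 1932.
ΔQ = -298, ΔP = 2. Midpoints: P̄ = 4.00, Q̄ = 2081.0.
ε = (ΔQ/ΔP)(P̄/Q̄) = (-298/2)(4.00/2081.0).

-0.29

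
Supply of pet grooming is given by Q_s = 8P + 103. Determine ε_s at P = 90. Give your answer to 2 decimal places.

0.87

At P = 90, Q_s = 823.
dQ_s/dP = 8.
ε_s = (dQ_s/dP)(P/Q_s) = (8)(90/823).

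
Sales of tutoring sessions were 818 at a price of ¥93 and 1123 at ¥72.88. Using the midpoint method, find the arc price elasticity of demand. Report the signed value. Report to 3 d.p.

ΔQ = 1123 − 818 = 305; ΔP = 72.88 − 93 = -20.12.
Midpoints: P̄ = 82.94, Q̄ = 970.5.
ε = (ΔQ/ΔP)(P̄/Q̄) = (305/-20.12)(82.94/970.5).

-1.296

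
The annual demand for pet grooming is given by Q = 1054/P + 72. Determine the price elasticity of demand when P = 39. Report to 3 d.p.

-0.273

At P = 39, Q = 99.026.
dQ/dP = −1054/P² = -0.693.
ε = (dQ/dP)(P/Q) = (-0.693)(39/99.026).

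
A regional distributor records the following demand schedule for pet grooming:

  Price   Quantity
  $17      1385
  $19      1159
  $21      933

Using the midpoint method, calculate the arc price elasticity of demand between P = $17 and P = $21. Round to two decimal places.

At P = 17, Q = 1385; at P = 21, Q = 933.
ΔQ = -452, ΔP = 4. Midpoints: P̄ = 19.00, Q̄ = 1159.0.
ε = (ΔQ/ΔP)(P̄/Q̄) = (-452/4)(19.00/1159.0).

-1.85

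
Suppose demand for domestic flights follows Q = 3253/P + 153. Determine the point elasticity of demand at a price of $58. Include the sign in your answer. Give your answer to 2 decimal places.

-0.27

At P = 58, Q = 209.086.
dQ/dP = −3253/P² = -0.967.
ε = (dQ/dP)(P/Q) = (-0.967)(58/209.086).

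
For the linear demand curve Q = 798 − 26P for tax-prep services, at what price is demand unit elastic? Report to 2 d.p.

15.35

For linear demand Q = a − bP, ε = −bP/(a − bP). |ε| = 1 when bP = a − bP, i.e. P = a/(2b).
P = 798/(2·26) = 798/52 = 15.3462.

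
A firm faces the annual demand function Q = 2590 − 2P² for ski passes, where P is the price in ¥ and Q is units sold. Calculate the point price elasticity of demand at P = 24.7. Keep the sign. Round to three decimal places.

At P = 24.7, Q = 1369.820.
dQ/dP = −4P = -98.800.
ε = (dQ/dP)(P/Q) = (-98.800)(24.7/1369.820).
|ε| > 1, so demand is elastic at this price.

-1.782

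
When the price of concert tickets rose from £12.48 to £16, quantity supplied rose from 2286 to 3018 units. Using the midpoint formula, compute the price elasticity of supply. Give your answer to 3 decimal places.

1.117

ΔQ = 3018 − 2286 = 732; ΔP = 16 − 12.48 = 3.52.
Midpoints: P̄ = 14.24, Q̄ = 2652.0.
ε_s = (ΔQ/ΔP)(P̄/Q̄) = (732/3.52)(14.24/2652.0).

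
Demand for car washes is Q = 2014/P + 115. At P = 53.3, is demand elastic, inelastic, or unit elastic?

inelastic

Q = 152.786, dQ/dP = -0.709.
ε = (dQ/dP)(P/Q) ≈ -0.247.
|ε| = 0.25 < 1.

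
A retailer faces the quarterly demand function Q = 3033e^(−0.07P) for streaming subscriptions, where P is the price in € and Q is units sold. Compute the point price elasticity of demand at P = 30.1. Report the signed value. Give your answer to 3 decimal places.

-2.107

At P = 30.1, Q = 368.820.
dQ/dP = −0.07·3033e^(−0.07P) = −0.07Q = -25.817.
ε = (dQ/dP)(P/Q) = (-25.817)(30.1/368.820).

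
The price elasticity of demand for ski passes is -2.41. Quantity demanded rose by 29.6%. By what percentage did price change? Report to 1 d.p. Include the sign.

-12.3%

%ΔP ≈ %ΔQ / ε = (29.6%)/(-2.41) = -12.28%.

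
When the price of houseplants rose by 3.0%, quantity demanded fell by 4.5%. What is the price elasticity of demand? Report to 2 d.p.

ε = %ΔQ / %ΔP = (-4.5)/(3.0) = -1.500.

-1.50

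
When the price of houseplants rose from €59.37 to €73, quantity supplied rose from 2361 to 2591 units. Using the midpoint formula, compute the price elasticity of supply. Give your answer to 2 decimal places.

ΔQ = 2591 − 2361 = 230; ΔP = 73 − 59.37 = 13.63.
Midpoints: P̄ = 66.19, Q̄ = 2476.0.
ε_s = (ΔQ/ΔP)(P̄/Q̄) = (230/13.63)(66.19/2476.0).

0.45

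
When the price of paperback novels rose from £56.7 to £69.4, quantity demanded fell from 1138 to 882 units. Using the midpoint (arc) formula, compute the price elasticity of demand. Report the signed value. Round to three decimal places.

ΔQ = 882 − 1138 = -256; ΔP = 69.4 − 56.7 = 12.7.
Midpoints: P̄ = 63.05, Q̄ = 1010.0.
ε = (ΔQ/ΔP)(P̄/Q̄) = (-256/12.7)(63.05/1010.0).

-1.258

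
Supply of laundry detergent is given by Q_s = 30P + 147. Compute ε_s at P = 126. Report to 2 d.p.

0.96

At P = 126, Q_s = 3927.
dQ_s/dP = 30.
ε_s = (dQ_s/dP)(P/Q_s) = (30)(126/3927).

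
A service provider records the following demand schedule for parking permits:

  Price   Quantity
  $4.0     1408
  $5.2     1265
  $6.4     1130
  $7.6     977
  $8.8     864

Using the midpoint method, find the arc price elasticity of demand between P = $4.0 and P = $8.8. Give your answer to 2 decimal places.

At P = 4.0, Q = 1408; at P = 8.8, Q = 864.
ΔQ = -544, ΔP = 4.8. Midpoints: P̄ = 6.40, Q̄ = 1136.0.
ε = (ΔQ/ΔP)(P̄/Q̄) = (-544/4.8)(6.40/1136.0).

-0.64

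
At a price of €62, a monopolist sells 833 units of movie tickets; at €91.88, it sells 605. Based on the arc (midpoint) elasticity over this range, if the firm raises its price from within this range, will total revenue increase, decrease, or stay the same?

increase

Arc ε = (-228/29.88)(76.94/719.0) ≈ -0.817.
|ε| = 0.82 < 1, so demand is inelastic. A price rise therefore raises total revenue.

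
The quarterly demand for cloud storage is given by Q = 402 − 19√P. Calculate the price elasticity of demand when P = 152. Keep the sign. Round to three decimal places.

-0.698

At P = 152, Q = 167.752.
dQ/dP = −19/(2√P) = -0.771.
ε = (dQ/dP)(P/Q) = (-0.771)(152/167.752).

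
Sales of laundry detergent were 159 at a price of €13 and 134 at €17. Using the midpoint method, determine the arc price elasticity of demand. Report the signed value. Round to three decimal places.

ΔQ = 134 − 159 = -25; ΔP = 17 − 13 = 4.
Midpoints: P̄ = 15.00, Q̄ = 146.5.
ε = (ΔQ/ΔP)(P̄/Q̄) = (-25/4)(15.00/146.5).

-0.640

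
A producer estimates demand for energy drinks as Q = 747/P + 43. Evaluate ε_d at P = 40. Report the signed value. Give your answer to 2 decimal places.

At P = 40, Q = 61.675.
dQ/dP = −747/P² = -0.467.
ε = (dQ/dP)(P/Q) = (-0.467)(40/61.675).

-0.30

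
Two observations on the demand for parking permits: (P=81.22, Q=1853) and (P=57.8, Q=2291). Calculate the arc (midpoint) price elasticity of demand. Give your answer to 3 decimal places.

-0.627

ΔQ = 2291 − 1853 = 438; ΔP = 57.8 − 81.22 = -23.42.
Midpoints: P̄ = 69.51, Q̄ = 2072.0.
ε = (ΔQ/ΔP)(P̄/Q̄) = (438/-23.42)(69.51/2072.0).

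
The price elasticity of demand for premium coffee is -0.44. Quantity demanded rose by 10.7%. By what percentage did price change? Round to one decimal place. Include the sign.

-24.3%

%ΔP ≈ %ΔQ / ε = (10.7%)/(-0.44) = -24.32%.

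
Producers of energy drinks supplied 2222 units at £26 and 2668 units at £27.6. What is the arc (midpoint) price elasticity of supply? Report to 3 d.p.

ΔQ = 2668 − 2222 = 446; ΔP = 27.6 − 26 = 1.6.
Midpoints: P̄ = 26.80, Q̄ = 2445.0.
ε_s = (ΔQ/ΔP)(P̄/Q̄) = (446/1.6)(26.80/2445.0).

3.055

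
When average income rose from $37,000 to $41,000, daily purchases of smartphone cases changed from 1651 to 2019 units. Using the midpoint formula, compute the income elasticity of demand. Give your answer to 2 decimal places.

ΔQ = 368, ΔI = 4000. Midpoints: Ī = 39,000, Q̄ = 1835.0.
ε_I = (ΔQ/ΔI)(Ī/Q̄) = (368/4000)(39000/1835.0).

1.96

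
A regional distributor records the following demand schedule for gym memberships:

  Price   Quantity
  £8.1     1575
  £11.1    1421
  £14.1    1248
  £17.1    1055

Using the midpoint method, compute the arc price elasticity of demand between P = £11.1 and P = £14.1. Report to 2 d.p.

-0.54

At P = 11.1, Q = 1421; at P = 14.1, Q = 1248.
ΔQ = -173, ΔP = 3.0. Midpoints: P̄ = 12.60, Q̄ = 1334.5.
ε = (ΔQ/ΔP)(P̄/Q̄) = (-173/3.0)(12.60/1334.5).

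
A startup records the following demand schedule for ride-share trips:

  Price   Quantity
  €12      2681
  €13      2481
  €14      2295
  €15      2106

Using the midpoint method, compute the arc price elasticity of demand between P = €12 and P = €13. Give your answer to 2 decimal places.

-0.97

At P = 12, Q = 2681; at P = 13, Q = 2481.
ΔQ = -200, ΔP = 1. Midpoints: P̄ = 12.50, Q̄ = 2581.0.
ε = (ΔQ/ΔP)(P̄/Q̄) = (-200/1)(12.50/2581.0).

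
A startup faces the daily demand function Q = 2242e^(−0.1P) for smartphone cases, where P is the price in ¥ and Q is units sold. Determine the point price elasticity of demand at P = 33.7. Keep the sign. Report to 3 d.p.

-3.370

At P = 33.7, Q = 77.102.
dQ/dP = −0.1·2242e^(−0.1P) = −0.1Q = -7.710.
ε = (dQ/dP)(P/Q) = (-7.710)(33.7/77.102).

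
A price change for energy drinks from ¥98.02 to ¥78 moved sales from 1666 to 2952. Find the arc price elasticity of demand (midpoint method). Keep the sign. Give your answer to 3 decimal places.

-2.448

ΔQ = 2952 − 1666 = 1286; ΔP = 78 − 98.02 = -20.02.
Midpoints: P̄ = 88.01, Q̄ = 2309.0.
ε = (ΔQ/ΔP)(P̄/Q̄) = (1286/-20.02)(88.01/2309.0).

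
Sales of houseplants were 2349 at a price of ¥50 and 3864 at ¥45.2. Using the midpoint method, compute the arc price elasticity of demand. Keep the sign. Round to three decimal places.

-4.836

ΔQ = 3864 − 2349 = 1515; ΔP = 45.2 − 50 = -4.8.
Midpoints: P̄ = 47.60, Q̄ = 3106.5.
ε = (ΔQ/ΔP)(P̄/Q̄) = (1515/-4.8)(47.60/3106.5).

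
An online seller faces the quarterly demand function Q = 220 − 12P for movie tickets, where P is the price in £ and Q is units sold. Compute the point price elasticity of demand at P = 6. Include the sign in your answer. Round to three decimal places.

At P = 6, Q = 148.
dQ/dP = −12.
ε = (dQ/dP)(P/Q) = (-12)(6/148).

-0.486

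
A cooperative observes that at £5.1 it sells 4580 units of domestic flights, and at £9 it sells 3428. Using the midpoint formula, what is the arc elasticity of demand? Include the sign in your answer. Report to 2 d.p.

ΔQ = 3428 − 4580 = -1152; ΔP = 9 − 5.1 = 3.9.
Midpoints: P̄ = 7.05, Q̄ = 4004.0.
ε = (ΔQ/ΔP)(P̄/Q̄) = (-1152/3.9)(7.05/4004.0).

-0.52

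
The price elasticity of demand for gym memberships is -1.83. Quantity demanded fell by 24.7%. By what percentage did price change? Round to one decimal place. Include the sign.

13.5%

%ΔP ≈ %ΔQ / ε = (-24.7%)/(-1.83) = 13.50%.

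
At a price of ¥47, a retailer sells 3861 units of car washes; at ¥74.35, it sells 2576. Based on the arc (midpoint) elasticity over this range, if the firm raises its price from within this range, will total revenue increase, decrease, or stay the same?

Arc ε = (-1285/27.35)(60.67/3218.5) ≈ -0.886.
|ε| = 0.89 < 1, so demand is inelastic. A price rise therefore raises total revenue.

increase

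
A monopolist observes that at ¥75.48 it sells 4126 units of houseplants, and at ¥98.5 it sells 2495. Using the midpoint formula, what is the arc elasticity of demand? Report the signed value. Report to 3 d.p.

ΔQ = 2495 − 4126 = -1631; ΔP = 98.5 − 75.48 = 23.02.
Midpoints: P̄ = 86.99, Q̄ = 3310.5.
ε = (ΔQ/ΔP)(P̄/Q̄) = (-1631/23.02)(86.99/3310.5).

-1.862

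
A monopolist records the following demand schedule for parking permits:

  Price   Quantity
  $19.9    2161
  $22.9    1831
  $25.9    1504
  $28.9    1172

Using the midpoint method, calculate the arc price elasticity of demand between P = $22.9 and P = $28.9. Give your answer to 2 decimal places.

-1.89

At P = 22.9, Q = 1831; at P = 28.9, Q = 1172.
ΔQ = -659, ΔP = 6.0. Midpoints: P̄ = 25.90, Q̄ = 1501.5.
ε = (ΔQ/ΔP)(P̄/Q̄) = (-659/6.0)(25.90/1501.5).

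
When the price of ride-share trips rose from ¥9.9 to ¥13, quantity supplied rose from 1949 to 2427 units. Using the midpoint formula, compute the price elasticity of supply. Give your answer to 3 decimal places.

0.807

ΔQ = 2427 − 1949 = 478; ΔP = 13 − 9.9 = 3.1.
Midpoints: P̄ = 11.45, Q̄ = 2188.0.
ε_s = (ΔQ/ΔP)(P̄/Q̄) = (478/3.1)(11.45/2188.0).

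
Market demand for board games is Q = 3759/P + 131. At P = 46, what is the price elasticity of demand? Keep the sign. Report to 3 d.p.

-0.384

At P = 46, Q = 212.717.
dQ/dP = −3759/P² = -1.776.
ε = (dQ/dP)(P/Q) = (-1.776)(46/212.717).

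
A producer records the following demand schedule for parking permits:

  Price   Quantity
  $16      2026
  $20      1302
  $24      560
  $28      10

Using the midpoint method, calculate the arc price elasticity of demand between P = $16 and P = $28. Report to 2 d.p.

At P = 16, Q = 2026; at P = 28, Q = 10.
ΔQ = -2016, ΔP = 12. Midpoints: P̄ = 22.00, Q̄ = 1018.0.
ε = (ΔQ/ΔP)(P̄/Q̄) = (-2016/12)(22.00/1018.0).

-3.63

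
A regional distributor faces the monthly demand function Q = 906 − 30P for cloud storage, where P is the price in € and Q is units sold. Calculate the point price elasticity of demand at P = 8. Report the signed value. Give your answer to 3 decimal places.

-0.360

At P = 8, Q = 666.
dQ/dP = −30.
ε = (dQ/dP)(P/Q) = (-30)(8/666).
|ε| < 1, so demand is inelastic at this price.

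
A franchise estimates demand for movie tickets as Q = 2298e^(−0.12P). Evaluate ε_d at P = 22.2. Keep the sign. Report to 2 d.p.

At P = 22.2, Q = 160.099.
dQ/dP = −0.12·2298e^(−0.12P) = −0.12Q = -19.212.
ε = (dQ/dP)(P/Q) = (-19.212)(22.2/160.099).

-2.66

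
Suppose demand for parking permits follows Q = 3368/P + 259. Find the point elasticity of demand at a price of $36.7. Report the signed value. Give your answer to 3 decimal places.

At P = 36.7, Q = 350.771.
dQ/dP = −3368/P² = -2.501.
ε = (dQ/dP)(P/Q) = (-2.501)(36.7/350.771).

-0.262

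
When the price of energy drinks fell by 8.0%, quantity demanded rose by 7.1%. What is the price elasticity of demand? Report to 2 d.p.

ε = %ΔQ / %ΔP = (7.1)/(-8.0) = -0.887.

-0.89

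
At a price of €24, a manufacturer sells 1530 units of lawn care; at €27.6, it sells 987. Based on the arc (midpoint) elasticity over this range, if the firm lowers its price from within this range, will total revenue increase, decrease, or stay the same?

Arc ε = (-543/3.6)(25.80/1258.5) ≈ -3.092.
|ε| = 3.09 > 1, so demand is elastic. A price cut therefore raises total revenue.

increase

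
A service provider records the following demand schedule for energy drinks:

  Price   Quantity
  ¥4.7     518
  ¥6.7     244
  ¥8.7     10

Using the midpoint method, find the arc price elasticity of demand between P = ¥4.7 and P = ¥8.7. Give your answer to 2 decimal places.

At P = 4.7, Q = 518; at P = 8.7, Q = 10.
ΔQ = -508, ΔP = 4.0. Midpoints: P̄ = 6.70, Q̄ = 264.0.
ε = (ΔQ/ΔP)(P̄/Q̄) = (-508/4.0)(6.70/264.0).

-3.22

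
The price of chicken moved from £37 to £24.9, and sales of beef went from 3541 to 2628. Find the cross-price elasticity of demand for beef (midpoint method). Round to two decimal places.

0.76

ΔQ_x = 2628 − 3541 = -913; ΔP_y = 24.9 − 37 = -12.1.
Midpoints: P̄_y = 30.95, Q̄_x = 3084.5.
ε_xy = (ΔQ_x/ΔP_y)(P̄_y/Q̄_x) = (-913/-12.1)(30.95/3084.5).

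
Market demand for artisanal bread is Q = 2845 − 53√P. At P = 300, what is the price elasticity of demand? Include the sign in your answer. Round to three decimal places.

-0.238

At P = 300, Q = 1927.013.
dQ/dP = −53/(2√P) = -1.530.
ε = (dQ/dP)(P/Q) = (-1.530)(300/1927.013).
|ε| < 1, so demand is inelastic at this price.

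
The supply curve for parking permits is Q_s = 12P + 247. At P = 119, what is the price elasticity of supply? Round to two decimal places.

At P = 119, Q_s = 1675.
dQ_s/dP = 12.
ε_s = (dQ_s/dP)(P/Q_s) = (12)(119/1675).

0.85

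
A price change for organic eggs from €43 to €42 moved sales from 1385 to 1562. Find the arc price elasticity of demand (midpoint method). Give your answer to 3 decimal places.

-5.105

ΔQ = 1562 − 1385 = 177; ΔP = 42 − 43 = -1.
Midpoints: P̄ = 42.50, Q̄ = 1473.5.
ε = (ΔQ/ΔP)(P̄/Q̄) = (177/-1)(42.50/1473.5).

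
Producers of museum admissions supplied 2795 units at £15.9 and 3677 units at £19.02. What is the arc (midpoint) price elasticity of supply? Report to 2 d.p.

1.53

ΔQ = 3677 − 2795 = 882; ΔP = 19.02 − 15.9 = 3.12.
Midpoints: P̄ = 17.46, Q̄ = 3236.0.
ε_s = (ΔQ/ΔP)(P̄/Q̄) = (882/3.12)(17.46/3236.0).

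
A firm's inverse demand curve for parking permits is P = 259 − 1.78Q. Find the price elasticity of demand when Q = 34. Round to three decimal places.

At Q = 34, P = 259 − 1.78(34) = 198.48.
dP/dQ = −1.78, so dQ/dP = 1/(−1.78) = -0.562.
ε = (dQ/dP)(P/Q) = (-0.562)(198.48/34).

-3.280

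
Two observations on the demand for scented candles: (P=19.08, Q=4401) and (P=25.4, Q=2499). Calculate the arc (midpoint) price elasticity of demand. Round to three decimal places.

-1.940

ΔQ = 2499 − 4401 = -1902; ΔP = 25.4 − 19.08 = 6.32.
Midpoints: P̄ = 22.24, Q̄ = 3450.0.
ε = (ΔQ/ΔP)(P̄/Q̄) = (-1902/6.32)(22.24/3450.0).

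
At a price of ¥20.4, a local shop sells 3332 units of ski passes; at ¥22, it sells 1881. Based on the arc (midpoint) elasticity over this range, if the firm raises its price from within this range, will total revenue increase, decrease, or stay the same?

decrease

Arc ε = (-1451/1.6)(21.20/2606.5) ≈ -7.376.
|ε| = 7.38 > 1, so demand is elastic. A price rise therefore reduces total revenue.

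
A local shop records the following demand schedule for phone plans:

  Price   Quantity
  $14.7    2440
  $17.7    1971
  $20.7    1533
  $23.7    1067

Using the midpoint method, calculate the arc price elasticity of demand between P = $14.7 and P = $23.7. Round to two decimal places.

At P = 14.7, Q = 2440; at P = 23.7, Q = 1067.
ΔQ = -1373, ΔP = 9.0. Midpoints: P̄ = 19.20, Q̄ = 1753.5.
ε = (ΔQ/ΔP)(P̄/Q̄) = (-1373/9.0)(19.20/1753.5).

-1.67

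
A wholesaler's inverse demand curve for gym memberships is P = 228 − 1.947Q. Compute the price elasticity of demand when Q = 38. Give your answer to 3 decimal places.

At Q = 38, P = 228 − 1.947(38) = 154.01.
dP/dQ = −1.947, so dQ/dP = 1/(−1.947) = -0.514.
ε = (dQ/dP)(P/Q) = (-0.514)(154.01/38).

-2.082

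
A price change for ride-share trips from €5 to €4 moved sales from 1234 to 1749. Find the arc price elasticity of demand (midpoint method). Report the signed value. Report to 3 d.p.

ΔQ = 1749 − 1234 = 515; ΔP = 4 − 5 = -1.
Midpoints: P̄ = 4.50, Q̄ = 1491.5.
ε = (ΔQ/ΔP)(P̄/Q̄) = (515/-1)(4.50/1491.5).

-1.554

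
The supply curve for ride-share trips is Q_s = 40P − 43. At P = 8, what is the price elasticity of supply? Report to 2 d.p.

1.16

At P = 8, Q_s = 277.
dQ_s/dP = 40.
ε_s = (dQ_s/dP)(P/Q_s) = (40)(8/277).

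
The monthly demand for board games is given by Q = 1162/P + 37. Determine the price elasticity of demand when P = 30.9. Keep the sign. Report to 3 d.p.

-0.504

At P = 30.9, Q = 74.605.
dQ/dP = −1162/P² = -1.217.
ε = (dQ/dP)(P/Q) = (-1.217)(30.9/74.605).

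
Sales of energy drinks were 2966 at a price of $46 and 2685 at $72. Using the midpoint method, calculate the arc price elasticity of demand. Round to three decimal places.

-0.226

ΔQ = 2685 − 2966 = -281; ΔP = 72 − 46 = 26.
Midpoints: P̄ = 59.00, Q̄ = 2825.5.
ε = (ΔQ/ΔP)(P̄/Q̄) = (-281/26)(59.00/2825.5).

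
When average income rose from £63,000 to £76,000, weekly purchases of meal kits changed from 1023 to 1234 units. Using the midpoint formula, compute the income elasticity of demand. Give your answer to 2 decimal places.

1.00

ΔQ = 211, ΔI = 13000. Midpoints: Ī = 69,500, Q̄ = 1128.5.
ε_I = (ΔQ/ΔI)(Ī/Q̄) = (211/13000)(69500/1128.5).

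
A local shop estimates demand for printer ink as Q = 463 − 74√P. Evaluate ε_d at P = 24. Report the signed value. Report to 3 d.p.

-1.804

At P = 24, Q = 100.476.
dQ/dP = −74/(2√P) = -7.553.
ε = (dQ/dP)(P/Q) = (-7.553)(24/100.476).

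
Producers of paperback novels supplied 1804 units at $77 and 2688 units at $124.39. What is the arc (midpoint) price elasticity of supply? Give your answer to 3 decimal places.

0.836

ΔQ = 2688 − 1804 = 884; ΔP = 124.39 − 77 = 47.39.
Midpoints: P̄ = 100.69, Q̄ = 2246.0.
ε_s = (ΔQ/ΔP)(P̄/Q̄) = (884/47.39)(100.69/2246.0).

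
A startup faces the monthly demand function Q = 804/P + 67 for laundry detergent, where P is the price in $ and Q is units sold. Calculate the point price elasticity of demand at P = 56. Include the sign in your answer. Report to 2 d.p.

At P = 56, Q = 81.357.
dQ/dP = −804/P² = -0.256.
ε = (dQ/dP)(P/Q) = (-0.256)(56/81.357).
|ε| < 1, so demand is inelastic at this price.

-0.18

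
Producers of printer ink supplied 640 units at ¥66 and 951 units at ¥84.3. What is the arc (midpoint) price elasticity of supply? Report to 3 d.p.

ΔQ = 951 − 640 = 311; ΔP = 84.3 − 66 = 18.3.
Midpoints: P̄ = 75.15, Q̄ = 795.5.
ε_s = (ΔQ/ΔP)(P̄/Q̄) = (311/18.3)(75.15/795.5).

1.605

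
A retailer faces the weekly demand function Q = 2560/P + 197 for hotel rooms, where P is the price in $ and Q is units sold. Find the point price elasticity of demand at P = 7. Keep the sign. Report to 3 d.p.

-0.650

At P = 7, Q = 562.714.
dQ/dP = −2560/P² = -52.245.
ε = (dQ/dP)(P/Q) = (-52.245)(7/562.714).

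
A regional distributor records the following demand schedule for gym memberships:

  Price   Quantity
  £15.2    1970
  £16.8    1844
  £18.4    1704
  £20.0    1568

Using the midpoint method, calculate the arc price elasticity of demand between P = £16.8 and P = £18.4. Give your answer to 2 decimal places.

At P = 16.8, Q = 1844; at P = 18.4, Q = 1704.
ΔQ = -140, ΔP = 1.6. Midpoints: P̄ = 17.60, Q̄ = 1774.0.
ε = (ΔQ/ΔP)(P̄/Q̄) = (-140/1.6)(17.60/1774.0).

-0.87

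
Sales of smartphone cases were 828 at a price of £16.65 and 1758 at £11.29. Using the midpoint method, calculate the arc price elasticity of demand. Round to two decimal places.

-1.87

ΔQ = 1758 − 828 = 930; ΔP = 11.29 − 16.65 = -5.36.
Midpoints: P̄ = 13.97, Q̄ = 1293.0.
ε = (ΔQ/ΔP)(P̄/Q̄) = (930/-5.36)(13.97/1293.0).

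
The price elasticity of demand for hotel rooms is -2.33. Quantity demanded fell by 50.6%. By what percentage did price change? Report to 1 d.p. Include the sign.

21.7%

%ΔP ≈ %ΔQ / ε = (-50.6%)/(-2.33) = 21.72%.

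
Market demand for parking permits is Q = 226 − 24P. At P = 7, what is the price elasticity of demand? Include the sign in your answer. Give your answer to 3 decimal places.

At P = 7, Q = 58.
dQ/dP = −24.
ε = (dQ/dP)(P/Q) = (-24)(7/58).

-2.897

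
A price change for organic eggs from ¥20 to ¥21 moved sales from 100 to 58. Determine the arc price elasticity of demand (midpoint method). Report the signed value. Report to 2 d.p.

ΔQ = 58 − 100 = -42; ΔP = 21 − 20 = 1.
Midpoints: P̄ = 20.50, Q̄ = 79.0.
ε = (ΔQ/ΔP)(P̄/Q̄) = (-42/1)(20.50/79.0).

-10.90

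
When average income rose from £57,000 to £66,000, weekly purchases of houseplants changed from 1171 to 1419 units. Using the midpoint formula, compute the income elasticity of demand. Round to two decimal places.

1.31

ΔQ = 248, ΔI = 9000. Midpoints: Ī = 61,500, Q̄ = 1295.0.
ε_I = (ΔQ/ΔI)(Ī/Q̄) = (248/9000)(61500/1295.0).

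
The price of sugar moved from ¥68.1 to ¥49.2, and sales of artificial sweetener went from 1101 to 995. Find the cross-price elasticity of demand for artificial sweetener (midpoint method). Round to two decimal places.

ΔQ_x = 995 − 1101 = -106; ΔP_y = 49.2 − 68.1 = -18.9.
Midpoints: P̄_y = 58.65, Q̄_x = 1048.0.
ε_xy = (ΔQ_x/ΔP_y)(P̄_y/Q̄_x) = (-106/-18.9)(58.65/1048.0).
ε_xy > 0, so the goods are substitutes.

0.31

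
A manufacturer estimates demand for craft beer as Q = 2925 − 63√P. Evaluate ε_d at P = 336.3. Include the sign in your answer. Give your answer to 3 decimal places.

-0.326

At P = 336.3, Q = 1769.676.
dQ/dP = −63/(2√P) = -1.718.
ε = (dQ/dP)(P/Q) = (-1.718)(336.3/1769.676).
|ε| < 1, so demand is inelastic at this price.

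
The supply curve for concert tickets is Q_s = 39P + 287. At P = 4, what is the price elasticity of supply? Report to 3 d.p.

At P = 4, Q_s = 443.
dQ_s/dP = 39.
ε_s = (dQ_s/dP)(P/Q_s) = (39)(4/443).

0.352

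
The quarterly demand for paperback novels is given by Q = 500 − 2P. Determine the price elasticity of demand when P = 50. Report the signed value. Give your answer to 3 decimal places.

-0.250

At P = 50, Q = 400.
dQ/dP = −2.
ε = (dQ/dP)(P/Q) = (-2)(50/400).
|ε| < 1, so demand is inelastic at this price.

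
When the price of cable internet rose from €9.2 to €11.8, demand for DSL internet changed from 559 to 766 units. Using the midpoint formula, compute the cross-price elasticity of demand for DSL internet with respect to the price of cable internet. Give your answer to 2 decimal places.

ΔQ_x = 766 − 559 = 207; ΔP_y = 11.8 − 9.2 = 2.6.
Midpoints: P̄_y = 10.50, Q̄_x = 662.5.
ε_xy = (ΔQ_x/ΔP_y)(P̄_y/Q̄_x) = (207/2.6)(10.50/662.5).
ε_xy > 0, so the goods are substitutes.

1.26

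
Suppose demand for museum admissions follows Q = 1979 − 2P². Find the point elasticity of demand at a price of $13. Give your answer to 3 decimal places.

-0.412

At P = 13, Q = 1641.
dQ/dP = −4P = -52.
ε = (dQ/dP)(P/Q) = (-52)(13/1641).
|ε| < 1, so demand is inelastic at this price.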